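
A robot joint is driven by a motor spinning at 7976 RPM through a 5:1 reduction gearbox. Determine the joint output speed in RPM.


omega_joint = omega_motor / N = 7976 / 5 = 1595.2000

1595.2000 RPM


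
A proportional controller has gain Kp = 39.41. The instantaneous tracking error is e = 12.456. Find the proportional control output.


u_P = Kp * e = 39.41 * 12.456 = 490.8910

490.8910


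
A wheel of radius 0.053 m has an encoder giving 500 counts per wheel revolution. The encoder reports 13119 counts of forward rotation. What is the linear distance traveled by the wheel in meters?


revs = 13119/500 = 26.238000
d = revs * 2*pi*r = 26.238000 * 2*pi*0.053 = 8.7375

8.7375 m


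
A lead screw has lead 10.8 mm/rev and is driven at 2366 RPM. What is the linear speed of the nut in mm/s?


v = lead * (RPM/60) = 10.8*2366/60 = 425.8800

425.8800 mm/s


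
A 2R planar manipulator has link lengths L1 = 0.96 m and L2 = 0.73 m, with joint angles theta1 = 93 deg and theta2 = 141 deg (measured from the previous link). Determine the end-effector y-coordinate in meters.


y = L1*sin(th1) + L2*sin(th1+th2) = 0.96*sin(93 deg) + 0.73*sin(234 deg) = 0.3681

0.3681 m


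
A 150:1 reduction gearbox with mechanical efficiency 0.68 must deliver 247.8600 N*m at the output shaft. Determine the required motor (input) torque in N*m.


tau_in = tau_out / (N * eta) = 247.8600 / (150 * 0.68) = 2.4300

2.4300 N*m


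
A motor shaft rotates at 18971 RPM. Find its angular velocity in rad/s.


omega = 18971 * 2*pi/60 = 1986.6385

1986.6385 rad/s


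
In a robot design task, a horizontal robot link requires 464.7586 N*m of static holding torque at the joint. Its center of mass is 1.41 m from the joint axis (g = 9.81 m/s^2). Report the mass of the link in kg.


m = tau / (g*L) = 464.7586 / (9.81 * 1.41) = 33.6000

33.6000 kg


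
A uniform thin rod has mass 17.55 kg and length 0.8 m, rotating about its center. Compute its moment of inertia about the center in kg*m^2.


I = (1/12)*m*L^2 = (1/12)*17.55*0.8^2 = 0.9360

0.9360 kg*m^2


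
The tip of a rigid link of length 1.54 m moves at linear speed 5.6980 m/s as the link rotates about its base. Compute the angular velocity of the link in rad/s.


omega = v / L = 5.6980 / 1.54 = 3.7000

3.7000 rad/s


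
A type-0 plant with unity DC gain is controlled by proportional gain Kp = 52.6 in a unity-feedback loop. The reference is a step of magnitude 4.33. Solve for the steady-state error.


e_ss = R/(1 + Kp) = 4.33/(1 + 52.6) = 4.33/53.6000 = 0.0808

0.0808


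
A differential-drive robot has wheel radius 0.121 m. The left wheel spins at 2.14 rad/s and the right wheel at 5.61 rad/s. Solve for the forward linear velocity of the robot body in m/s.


v = r*(wR + wL)/2 = 0.121*(5.61 + 2.14)/2 = 0.4689

0.4689 m/s


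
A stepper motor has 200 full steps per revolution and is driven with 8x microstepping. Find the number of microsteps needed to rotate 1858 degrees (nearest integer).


step_size = 360/(200*8) = 360/1600 = 0.225000 deg
n = 1858/(360/1600) = 1858*1600/360 = 8257.7778 -> 8258

8258 steps


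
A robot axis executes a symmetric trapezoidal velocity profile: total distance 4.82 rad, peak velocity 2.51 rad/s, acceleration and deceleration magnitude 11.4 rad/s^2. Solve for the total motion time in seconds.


t_acc = v/a = 2.51/11.4 = 0.220175 s
d_acc = v^2/(2a) = 0.276320 rad (each ramp)
d_cruise = 4.82 - 2*0.276320 = 4.267360 rad
t_cruise = 4.267360/2.51 = 1.700143 s
t_total = 2*0.220175 + 1.700143 = 2.1405

2.1405 s


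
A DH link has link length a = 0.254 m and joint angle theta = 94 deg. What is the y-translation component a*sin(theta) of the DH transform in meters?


a*sin(theta) = 0.254*sin(94 deg) = 0.2534

0.2534 m


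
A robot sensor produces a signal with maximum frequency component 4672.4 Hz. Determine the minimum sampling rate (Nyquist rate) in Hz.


f_s,min = 2*f_max = 2*4672.4 = 9344.8000

9344.8000 Hz


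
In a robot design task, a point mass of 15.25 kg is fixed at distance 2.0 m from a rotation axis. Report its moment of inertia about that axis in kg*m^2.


I = m*r^2 = 15.25*2.0^2 = 61.0000

61.0000 kg*m^2


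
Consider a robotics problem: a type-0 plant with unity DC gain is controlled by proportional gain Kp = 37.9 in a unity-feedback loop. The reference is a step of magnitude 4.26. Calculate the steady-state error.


e_ss = R/(1 + Kp) = 4.26/(1 + 37.9) = 4.26/38.9000 = 0.1095

0.1095


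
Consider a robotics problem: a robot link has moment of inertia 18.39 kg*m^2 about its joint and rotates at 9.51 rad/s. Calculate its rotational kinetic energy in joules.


KE = (1/2)*I*omega^2 = 0.5*18.39*9.51^2 = 831.5967

831.5967 J


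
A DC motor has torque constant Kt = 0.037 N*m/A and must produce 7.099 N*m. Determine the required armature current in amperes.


I = tau / Kt = 7.099/0.037 = 191.8649

191.8649 A


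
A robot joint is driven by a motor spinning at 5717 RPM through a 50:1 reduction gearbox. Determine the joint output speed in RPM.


omega_joint = omega_motor / N = 5717 / 50 = 114.3400

114.3400 RPM


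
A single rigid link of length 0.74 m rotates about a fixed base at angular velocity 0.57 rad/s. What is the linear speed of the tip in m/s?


v = L*omega = 0.74 * 0.57 = 0.4218

0.4218 m/s


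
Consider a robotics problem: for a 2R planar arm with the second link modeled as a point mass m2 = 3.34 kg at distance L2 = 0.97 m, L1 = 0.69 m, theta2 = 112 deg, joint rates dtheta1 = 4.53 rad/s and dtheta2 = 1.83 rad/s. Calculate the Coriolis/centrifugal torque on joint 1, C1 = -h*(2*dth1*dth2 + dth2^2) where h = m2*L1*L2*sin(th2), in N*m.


h = m2*L1*L2*sin(th2) = 3.34*0.69*0.97*sin(112 deg) = 2.072684
C1 = -h*(2*4.53*1.83 + 1.83^2) = -2.072684*19.9287 = -41.3059

-41.3059 N*m


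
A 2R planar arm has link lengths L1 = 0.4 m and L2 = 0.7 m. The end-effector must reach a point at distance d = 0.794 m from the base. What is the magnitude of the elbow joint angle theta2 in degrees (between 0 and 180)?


cos(th2) = (d^2 - L1^2 - L2^2)/(2*L1*L2) = (0.794^2 - 0.4^2 - 0.7^2)/(2*0.4*0.7) = -0.03493571
th2 = acos(-0.03493571) = 92.0021 deg

92.0021 degrees


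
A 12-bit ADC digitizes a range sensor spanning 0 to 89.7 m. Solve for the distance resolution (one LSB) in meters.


res = range / 2^n = 89.7/2^12 = 89.7/4096 = 0.0219

0.0219 m


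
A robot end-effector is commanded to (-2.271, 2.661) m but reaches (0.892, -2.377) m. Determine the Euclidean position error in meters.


dx = 0.892 - (-2.271) = 3.1630, dy = -2.377 - (2.661) = -5.0380
err = sqrt(10.004569 + 25.381444) = 5.9486

5.9486 m


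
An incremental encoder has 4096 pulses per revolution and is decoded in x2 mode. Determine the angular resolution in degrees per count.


resolution = 360 / (PPR * 2) = 360 / 8192 = 0.0439

0.0439 degrees


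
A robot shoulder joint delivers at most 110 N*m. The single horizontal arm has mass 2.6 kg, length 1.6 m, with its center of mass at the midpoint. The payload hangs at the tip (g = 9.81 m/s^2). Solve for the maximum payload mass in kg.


tau_arm = m_arm*g*(L/2) = 2.6*9.81*1.6/2 = 20.4048 N*m
tau_payload = tau_max - tau_arm = 110 - 20.4048 = 89.5952
m_payload = tau_payload / (g*L) = 89.5952 / (9.81*1.6) = 5.7082

5.7082 kg


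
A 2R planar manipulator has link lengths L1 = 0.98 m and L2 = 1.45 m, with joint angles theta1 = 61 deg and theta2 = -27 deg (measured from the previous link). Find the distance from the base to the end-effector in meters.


x = L1*cos(th1) + L2*cos(th1+th2) = 1.677218
y = L1*sin(th1) + L2*sin(th1+th2) = 1.667957
d = sqrt(x^2 + y^2) = sqrt(2.813060 + 2.782081) = 2.3654

2.3654 m


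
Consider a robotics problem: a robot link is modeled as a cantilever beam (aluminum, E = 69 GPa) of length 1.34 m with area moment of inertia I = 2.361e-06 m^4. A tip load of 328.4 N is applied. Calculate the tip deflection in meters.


delta = F*L^3/(3*E*I) = 328.4*1.34^3/(3*6.900e+10*2.361e-06)
      = 790.1645536/488727 = 0.0016

0.0016 m


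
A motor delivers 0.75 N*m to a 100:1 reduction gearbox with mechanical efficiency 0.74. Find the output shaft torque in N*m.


tau_out = tau_in * N * eta = 0.75 * 100 * 0.74 = 55.5000

55.5000 N*m


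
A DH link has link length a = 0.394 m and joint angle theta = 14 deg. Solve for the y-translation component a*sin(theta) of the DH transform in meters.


a*sin(theta) = 0.394*sin(14 deg) = 0.0953

0.0953 m


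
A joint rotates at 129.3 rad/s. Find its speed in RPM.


RPM = 129.3 * 60/(2*pi) = 1234.7240

1234.7240 RPM


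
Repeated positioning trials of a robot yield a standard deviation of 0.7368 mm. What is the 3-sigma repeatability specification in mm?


repeatability = 3*sigma = 3*0.7368 = 2.2104

2.2104 mm


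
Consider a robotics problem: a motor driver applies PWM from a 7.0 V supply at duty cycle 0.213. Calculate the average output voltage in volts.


V_avg = V_supply * D = 7.0*0.213 = 1.4910

1.4910 V


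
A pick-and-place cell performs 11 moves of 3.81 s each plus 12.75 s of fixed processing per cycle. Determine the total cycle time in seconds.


T = 11*3.81 + 12.75 = 54.6600

54.6600 s


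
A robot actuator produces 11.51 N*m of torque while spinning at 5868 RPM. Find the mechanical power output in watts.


omega = 5868 * 2*pi/60 = 614.495523 rad/s
P = tau * omega = 11.51 * 614.495523 = 7072.8435

7072.8435 W


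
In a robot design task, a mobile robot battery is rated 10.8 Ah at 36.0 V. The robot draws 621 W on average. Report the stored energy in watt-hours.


E = capacity * V = 10.8*36.0 = 388.8000

388.8000 Wh


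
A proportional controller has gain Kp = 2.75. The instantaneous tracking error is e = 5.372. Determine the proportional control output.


u_P = Kp * e = 2.75 * 5.372 = 14.7730

14.7730


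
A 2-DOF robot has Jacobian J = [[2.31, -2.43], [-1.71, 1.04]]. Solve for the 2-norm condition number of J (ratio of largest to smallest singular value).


JJ^T eigenvalues: trace(JJ^T) = 15.2467, det(JJ^T) = det(J)^2 = 3.07265841
s_max^2 = (15.2467 + sqrt(220.17122725))/2 = 15.04243396
s_min^2 = (15.2467 - sqrt(220.17122725))/2 = 0.20426604
kappa = s_max/s_min = sqrt(15.04243396/0.20426604) = 8.5815

8.5815


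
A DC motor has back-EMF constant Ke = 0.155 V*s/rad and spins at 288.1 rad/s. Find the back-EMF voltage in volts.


V_emf = Ke * omega = 0.155*288.1 = 44.6555

44.6555 V


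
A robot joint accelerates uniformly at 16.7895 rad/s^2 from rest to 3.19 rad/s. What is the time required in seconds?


t = delta_omega / alpha = 3.19 / 16.7895 = 0.1900

0.1900 s


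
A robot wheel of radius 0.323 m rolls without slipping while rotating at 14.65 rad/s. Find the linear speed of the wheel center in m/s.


v = omega * r = 14.65 * 0.323 = 4.7320

4.7320 m/s


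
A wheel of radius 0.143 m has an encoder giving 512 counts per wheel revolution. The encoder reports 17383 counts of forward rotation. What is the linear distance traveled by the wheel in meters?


revs = 17383/512 = 33.951172
d = revs * 2*pi*r = 33.951172 * 2*pi*0.143 = 30.5050

30.5050 m


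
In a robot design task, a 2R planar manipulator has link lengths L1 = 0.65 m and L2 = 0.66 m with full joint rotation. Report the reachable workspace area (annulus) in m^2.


r_max = L1 + L2 = 1.3100, r_min = |L1 - L2| = 0.0100
A = pi*(r_max^2 - r_min^2) = pi*(1.7161 - 0.0001) = 5.3910

5.3910 m^2


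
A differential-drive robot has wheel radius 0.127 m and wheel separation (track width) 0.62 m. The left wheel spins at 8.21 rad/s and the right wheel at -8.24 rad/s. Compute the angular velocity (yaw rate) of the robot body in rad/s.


omega = r*(wR - wL)/L = 0.127*(-8.24 - (8.21))/0.62 = -3.3696

-3.3696 rad/s


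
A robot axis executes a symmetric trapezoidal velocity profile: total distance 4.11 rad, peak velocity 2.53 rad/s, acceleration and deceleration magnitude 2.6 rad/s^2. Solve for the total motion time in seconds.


t_acc = v/a = 2.53/2.6 = 0.973077 s
d_acc = v^2/(2a) = 1.230942 rad (each ramp)
d_cruise = 4.11 - 2*1.230942 = 1.648116 rad
t_cruise = 1.648116/2.53 = 0.651429 s
t_total = 2*0.973077 + 0.651429 = 2.5976

2.5976 s


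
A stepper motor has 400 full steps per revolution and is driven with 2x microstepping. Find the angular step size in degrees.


step = 360/(400*2) = 360/800 = 0.4500

0.4500 degrees


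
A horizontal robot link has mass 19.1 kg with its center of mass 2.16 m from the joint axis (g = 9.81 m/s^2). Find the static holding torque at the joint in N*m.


tau = m*g*L = 19.1 * 9.81 * 2.16 = 404.7214

404.7214 N*m


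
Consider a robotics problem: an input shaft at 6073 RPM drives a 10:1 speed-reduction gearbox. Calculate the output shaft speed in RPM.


omega_out = omega_in / N = 6073 / 10 = 607.3000

607.3000 RPM


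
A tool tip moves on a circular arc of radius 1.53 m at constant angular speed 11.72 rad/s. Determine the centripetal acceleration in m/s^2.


a_c = omega^2 * r = 11.72^2 * 1.53 = 210.1584

210.1584 m/s^2


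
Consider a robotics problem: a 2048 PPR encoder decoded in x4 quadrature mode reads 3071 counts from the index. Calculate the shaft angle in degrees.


angle = counts * 360 / (PPR*4) = 3071 * 360 / 8192 = 134.9561

134.9561 degrees


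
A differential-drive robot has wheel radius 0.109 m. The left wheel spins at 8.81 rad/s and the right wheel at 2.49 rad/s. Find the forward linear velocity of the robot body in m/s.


v = r*(wR + wL)/2 = 0.109*(2.49 + 8.81)/2 = 0.6159

0.6159 m/s


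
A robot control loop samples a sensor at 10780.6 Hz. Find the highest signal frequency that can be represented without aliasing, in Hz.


f_max = f_s/2 = 10780.6/2 = 5390.3000

5390.3000 Hz


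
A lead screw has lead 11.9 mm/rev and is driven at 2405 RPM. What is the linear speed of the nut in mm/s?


v = lead * (RPM/60) = 11.9*2405/60 = 476.9917

476.9917 mm/s


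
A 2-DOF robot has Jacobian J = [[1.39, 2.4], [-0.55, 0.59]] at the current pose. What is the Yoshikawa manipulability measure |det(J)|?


det(J) = 1.39*0.59 - (2.4)*(-0.55) = 2.1401
|det(J)| = 2.1401

2.1401


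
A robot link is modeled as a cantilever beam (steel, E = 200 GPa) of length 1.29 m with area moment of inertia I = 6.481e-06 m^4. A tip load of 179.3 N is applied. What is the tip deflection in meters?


delta = F*L^3/(3*E*I) = 179.3*1.29^3/(3*2.000e+11*6.481e-06)
      = 384.9013377/3888600 = 9.8982e-05

9.8982e-05 m


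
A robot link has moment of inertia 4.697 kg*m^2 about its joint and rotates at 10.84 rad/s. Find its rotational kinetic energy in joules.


KE = (1/2)*I*omega^2 = 0.5*4.697*10.84^2 = 275.9619

275.9619 J


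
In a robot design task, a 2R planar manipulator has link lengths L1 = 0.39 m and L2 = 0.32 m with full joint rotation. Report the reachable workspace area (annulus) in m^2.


r_max = L1 + L2 = 0.7100, r_min = |L1 - L2| = 0.0700
A = pi*(r_max^2 - r_min^2) = pi*(0.5041 - 0.0049) = 1.5683

1.5683 m^2


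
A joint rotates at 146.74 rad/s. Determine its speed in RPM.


RPM = 146.74 * 60/(2*pi) = 1401.2638

1401.2638 RPM


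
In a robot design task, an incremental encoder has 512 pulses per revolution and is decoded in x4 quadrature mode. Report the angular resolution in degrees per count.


resolution = 360 / (PPR * 4) = 360 / 2048 = 0.1758

0.1758 degrees


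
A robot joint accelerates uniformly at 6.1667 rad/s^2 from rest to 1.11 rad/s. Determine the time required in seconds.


t = delta_omega / alpha = 1.11 / 6.1667 = 0.1800

0.1800 s


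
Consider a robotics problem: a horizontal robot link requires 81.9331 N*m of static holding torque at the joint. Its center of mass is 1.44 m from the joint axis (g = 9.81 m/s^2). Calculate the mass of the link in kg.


m = tau / (g*L) = 81.9331 / (9.81 * 1.44) = 5.8000

5.8000 kg


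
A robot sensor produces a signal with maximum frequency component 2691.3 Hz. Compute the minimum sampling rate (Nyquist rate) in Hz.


f_s,min = 2*f_max = 2*2691.3 = 5382.6000

5382.6000 Hz


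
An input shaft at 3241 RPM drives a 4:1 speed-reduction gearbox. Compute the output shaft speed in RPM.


omega_out = omega_in / N = 3241 / 4 = 810.2500

810.2500 RPM


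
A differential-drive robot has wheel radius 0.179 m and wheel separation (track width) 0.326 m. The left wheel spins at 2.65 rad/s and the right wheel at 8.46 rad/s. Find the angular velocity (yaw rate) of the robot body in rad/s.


omega = r*(wR - wL)/L = 0.179*(8.46 - (2.65))/0.326 = 3.1902

3.1902 rad/s


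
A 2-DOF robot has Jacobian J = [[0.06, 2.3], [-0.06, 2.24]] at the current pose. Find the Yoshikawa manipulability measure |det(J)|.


det(J) = 0.06*2.24 - (2.3)*(-0.06) = 0.2724
|det(J)| = 0.2724

0.2724


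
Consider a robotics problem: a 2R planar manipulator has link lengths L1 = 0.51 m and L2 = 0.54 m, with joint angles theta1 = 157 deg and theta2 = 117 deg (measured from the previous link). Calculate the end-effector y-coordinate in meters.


y = L1*sin(th1) + L2*sin(th1+th2) = 0.51*sin(157 deg) + 0.54*sin(274 deg) = -0.3394

-0.3394 m


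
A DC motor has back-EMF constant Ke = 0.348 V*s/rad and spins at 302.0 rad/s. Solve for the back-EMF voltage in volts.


V_emf = Ke * omega = 0.348*302.0 = 105.0960

105.0960 V


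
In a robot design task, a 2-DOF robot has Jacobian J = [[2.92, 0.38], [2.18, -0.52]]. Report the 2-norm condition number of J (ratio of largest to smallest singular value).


JJ^T eigenvalues: trace(JJ^T) = 13.6936, det(JJ^T) = det(J)^2 = 5.50747024
s_max^2 = (13.6936 + sqrt(165.48480000))/2 = 13.27884478
s_min^2 = (13.6936 - sqrt(165.48480000))/2 = 0.41475522
kappa = s_max/s_min = sqrt(13.27884478/0.41475522) = 5.6583

5.6583


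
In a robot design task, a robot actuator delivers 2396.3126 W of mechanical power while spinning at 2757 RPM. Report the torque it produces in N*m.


omega = 2757 * 2*pi/60 = 288.712365 rad/s
tau = P / omega = 2396.3126 / 288.712365 = 8.3000

8.3000 N*m


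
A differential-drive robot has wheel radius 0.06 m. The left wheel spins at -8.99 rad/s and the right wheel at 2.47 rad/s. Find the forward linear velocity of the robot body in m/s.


v = r*(wR + wL)/2 = 0.06*(2.47 + -8.99)/2 = -0.1956

-0.1956 m/s


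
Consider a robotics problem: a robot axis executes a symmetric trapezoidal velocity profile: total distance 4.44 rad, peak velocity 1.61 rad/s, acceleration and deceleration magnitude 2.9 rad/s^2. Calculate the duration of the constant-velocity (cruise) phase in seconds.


t_acc = v/a = 0.555172 s, d_acc = v^2/(2a) = 0.446914 rad each
d_cruise = 4.44 - 2*0.446914 = 3.546172 rad
t_cruise = d_cruise/v = 3.546172/1.61 = 2.2026

2.2026 s


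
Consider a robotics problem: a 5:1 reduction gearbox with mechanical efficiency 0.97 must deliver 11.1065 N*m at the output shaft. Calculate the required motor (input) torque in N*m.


tau_in = tau_out / (N * eta) = 11.1065 / (5 * 0.97) = 2.2900

2.2900 N*m


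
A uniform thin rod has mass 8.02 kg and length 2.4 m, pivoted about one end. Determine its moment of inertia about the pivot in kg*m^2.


I = (1/3)*m*L^2 = (1/3)*8.02*2.4^2 = 15.3984

15.3984 kg*m^2


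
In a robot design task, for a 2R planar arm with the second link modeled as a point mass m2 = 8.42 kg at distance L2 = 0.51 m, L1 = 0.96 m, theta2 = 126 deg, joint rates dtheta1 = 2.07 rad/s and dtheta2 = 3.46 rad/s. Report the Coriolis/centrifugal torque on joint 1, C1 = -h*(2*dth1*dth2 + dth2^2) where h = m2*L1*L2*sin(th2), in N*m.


h = m2*L1*L2*sin(th2) = 8.42*0.96*0.51*sin(126 deg) = 3.335118
C1 = -h*(2*2.07*3.46 + 3.46^2) = -3.335118*26.2960 = -87.7003

-87.7003 N*m


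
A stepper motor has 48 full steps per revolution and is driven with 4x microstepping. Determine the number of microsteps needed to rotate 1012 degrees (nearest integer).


step_size = 360/(48*4) = 360/192 = 1.875000 deg
n = 1012/(360/192) = 1012*192/360 = 539.7333 -> 540

540 steps


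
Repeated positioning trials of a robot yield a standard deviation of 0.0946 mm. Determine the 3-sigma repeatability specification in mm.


repeatability = 3*sigma = 3*0.0946 = 0.2838

0.2838 mm


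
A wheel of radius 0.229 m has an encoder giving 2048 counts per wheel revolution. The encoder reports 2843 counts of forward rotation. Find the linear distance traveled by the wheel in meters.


revs = 2843/2048 = 1.388184
d = revs * 2*pi*r = 1.388184 * 2*pi*0.229 = 1.9974

1.9974 m


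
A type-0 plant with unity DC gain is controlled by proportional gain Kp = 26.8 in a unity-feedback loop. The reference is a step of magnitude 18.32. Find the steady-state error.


e_ss = R/(1 + Kp) = 18.32/(1 + 26.8) = 18.32/27.8000 = 0.6590

0.6590


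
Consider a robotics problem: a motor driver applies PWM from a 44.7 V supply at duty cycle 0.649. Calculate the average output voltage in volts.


V_avg = V_supply * D = 44.7*0.649 = 29.0103

29.0103 V


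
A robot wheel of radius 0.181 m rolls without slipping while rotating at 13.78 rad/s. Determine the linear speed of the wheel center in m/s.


v = omega * r = 13.78 * 0.181 = 2.4942

2.4942 m/s


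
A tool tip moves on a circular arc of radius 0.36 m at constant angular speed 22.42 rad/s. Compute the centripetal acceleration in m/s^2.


a_c = omega^2 * r = 22.42^2 * 0.36 = 180.9563

180.9563 m/s^2


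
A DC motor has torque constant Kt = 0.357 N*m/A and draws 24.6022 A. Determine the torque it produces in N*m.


tau = Kt * I = 0.357*24.6022 = 8.7830

8.7830 N*m


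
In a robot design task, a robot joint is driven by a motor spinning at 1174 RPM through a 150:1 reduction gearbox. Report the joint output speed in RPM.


omega_joint = omega_motor / N = 1174 / 150 = 7.8267

7.8267 RPM


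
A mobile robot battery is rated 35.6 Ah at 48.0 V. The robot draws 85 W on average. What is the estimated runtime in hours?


E = 35.6*48.0 = 1708.8000 Wh
t = E/P = 1708.8000/85 = 20.1035

20.1035 hours


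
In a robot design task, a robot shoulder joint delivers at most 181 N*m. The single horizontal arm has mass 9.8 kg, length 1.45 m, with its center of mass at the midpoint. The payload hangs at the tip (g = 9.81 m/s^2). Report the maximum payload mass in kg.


tau_arm = m_arm*g*(L/2) = 9.8*9.81*1.45/2 = 69.7001 N*m
tau_payload = tau_max - tau_arm = 181 - 69.7001 = 111.2999
m_payload = tau_payload / (g*L) = 111.2999 / (9.81*1.45) = 7.8245

7.8245 kg


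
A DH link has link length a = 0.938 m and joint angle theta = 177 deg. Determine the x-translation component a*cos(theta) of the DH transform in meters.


a*cos(theta) = 0.938*cos(177 deg) = -0.9367

-0.9367 m


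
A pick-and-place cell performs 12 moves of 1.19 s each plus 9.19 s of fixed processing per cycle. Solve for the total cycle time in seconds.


T = 12*1.19 + 9.19 = 23.4700

23.4700 s


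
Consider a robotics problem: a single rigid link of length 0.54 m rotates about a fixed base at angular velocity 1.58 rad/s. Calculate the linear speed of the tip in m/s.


v = L*omega = 0.54 * 1.58 = 0.8532

0.8532 m/s


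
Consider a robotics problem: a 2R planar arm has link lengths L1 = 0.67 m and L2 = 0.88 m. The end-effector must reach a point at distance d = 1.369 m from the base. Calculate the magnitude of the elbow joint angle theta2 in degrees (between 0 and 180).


cos(th2) = (d^2 - L1^2 - L2^2)/(2*L1*L2) = (1.369^2 - 0.67^2 - 0.88^2)/(2*0.67*0.88) = 0.55195132
th2 = acos(0.55195132) = 56.4990 deg

56.4990 degrees


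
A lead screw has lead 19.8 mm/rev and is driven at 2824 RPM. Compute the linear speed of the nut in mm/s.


v = lead * (RPM/60) = 19.8*2824/60 = 931.9200

931.9200 mm/s


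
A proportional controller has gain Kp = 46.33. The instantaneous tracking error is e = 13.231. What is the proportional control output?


u_P = Kp * e = 46.33 * 13.231 = 612.9922

612.9922


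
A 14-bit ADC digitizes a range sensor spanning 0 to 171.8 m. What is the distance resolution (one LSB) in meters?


res = range / 2^n = 171.8/2^14 = 171.8/16384 = 0.0105

0.0105 m


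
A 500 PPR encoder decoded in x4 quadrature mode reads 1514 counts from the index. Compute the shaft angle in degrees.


angle = counts * 360 / (PPR*4) = 1514 * 360 / 2000 = 272.5200

272.5200 degrees


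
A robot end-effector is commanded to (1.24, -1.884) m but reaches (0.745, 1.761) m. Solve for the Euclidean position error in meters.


dx = 0.745 - (1.24) = -0.4950, dy = 1.761 - (-1.884) = 3.6450
err = sqrt(0.245025 + 13.286025) = 3.6785

3.6785 m


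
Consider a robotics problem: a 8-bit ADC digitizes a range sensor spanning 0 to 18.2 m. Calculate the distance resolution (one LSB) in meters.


res = range / 2^n = 18.2/2^8 = 18.2/256 = 0.0711

0.0711 m


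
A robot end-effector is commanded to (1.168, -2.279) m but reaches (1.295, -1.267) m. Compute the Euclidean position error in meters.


dx = 1.295 - (1.168) = 0.1270, dy = -1.267 - (-2.279) = 1.0120
err = sqrt(0.016129 + 1.024144) = 1.0199

1.0199 m


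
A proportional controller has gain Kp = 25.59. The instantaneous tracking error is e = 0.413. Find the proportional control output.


u_P = Kp * e = 25.59 * 0.413 = 10.5687

10.5687


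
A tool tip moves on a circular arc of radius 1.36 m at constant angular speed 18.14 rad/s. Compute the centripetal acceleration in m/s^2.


a_c = omega^2 * r = 18.14^2 * 1.36 = 447.5211

447.5211 m/s^2


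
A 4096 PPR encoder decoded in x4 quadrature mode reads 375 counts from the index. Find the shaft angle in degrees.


angle = counts * 360 / (PPR*4) = 375 * 360 / 16384 = 8.2397

8.2397 degrees


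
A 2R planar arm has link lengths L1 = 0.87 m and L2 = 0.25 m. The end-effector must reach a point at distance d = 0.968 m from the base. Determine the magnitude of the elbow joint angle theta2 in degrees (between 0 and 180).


cos(th2) = (d^2 - L1^2 - L2^2)/(2*L1*L2) = (0.968^2 - 0.87^2 - 0.25^2)/(2*0.87*0.25) = 0.27040000
th2 = acos(0.27040000) = 74.3119 deg

74.3119 degrees


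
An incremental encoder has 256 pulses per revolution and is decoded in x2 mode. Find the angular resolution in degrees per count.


resolution = 360 / (PPR * 2) = 360 / 512 = 0.7031

0.7031 degrees


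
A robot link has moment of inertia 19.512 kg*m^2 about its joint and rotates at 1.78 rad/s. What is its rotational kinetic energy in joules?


KE = (1/2)*I*omega^2 = 0.5*19.512*1.78^2 = 30.9109

30.9109 J


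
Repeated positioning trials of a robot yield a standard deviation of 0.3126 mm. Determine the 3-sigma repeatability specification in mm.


repeatability = 3*sigma = 3*0.3126 = 0.9378

0.9378 mm


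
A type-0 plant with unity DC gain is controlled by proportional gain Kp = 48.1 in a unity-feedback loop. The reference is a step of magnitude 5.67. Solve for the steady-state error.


e_ss = R/(1 + Kp) = 5.67/(1 + 48.1) = 5.67/49.1000 = 0.1155

0.1155


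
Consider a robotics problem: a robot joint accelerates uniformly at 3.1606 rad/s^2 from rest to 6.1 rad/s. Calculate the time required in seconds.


t = delta_omega / alpha = 6.1 / 3.1606 = 1.9300

1.9300 s


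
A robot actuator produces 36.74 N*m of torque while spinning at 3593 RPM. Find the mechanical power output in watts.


omega = 3593 * 2*pi/60 = 376.258080 rad/s
P = tau * omega = 36.74 * 376.258080 = 13823.7219

13823.7219 W


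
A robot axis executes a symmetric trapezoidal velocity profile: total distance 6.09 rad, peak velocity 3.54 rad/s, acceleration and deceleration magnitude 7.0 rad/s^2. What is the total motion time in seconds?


t_acc = v/a = 3.54/7.0 = 0.505714 s
d_acc = v^2/(2a) = 0.895114 rad (each ramp)
d_cruise = 6.09 - 2*0.895114 = 4.299772 rad
t_cruise = 4.299772/3.54 = 1.214625 s
t_total = 2*0.505714 + 1.214625 = 2.2261

2.2261 s


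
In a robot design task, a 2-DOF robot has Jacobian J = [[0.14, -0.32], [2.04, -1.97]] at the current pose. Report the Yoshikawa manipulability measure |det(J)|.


det(J) = 0.14*-1.97 - (-0.32)*(2.04) = 0.3770
|det(J)| = 0.3770

0.3770


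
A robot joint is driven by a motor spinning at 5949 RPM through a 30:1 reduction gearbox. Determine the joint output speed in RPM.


omega_joint = omega_motor / N = 5949 / 30 = 198.3000

198.3000 RPM


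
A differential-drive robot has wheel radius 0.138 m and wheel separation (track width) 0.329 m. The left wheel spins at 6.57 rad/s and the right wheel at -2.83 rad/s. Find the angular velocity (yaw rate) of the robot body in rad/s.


omega = r*(wR - wL)/L = 0.138*(-2.83 - (6.57))/0.329 = -3.9429

-3.9429 rad/s


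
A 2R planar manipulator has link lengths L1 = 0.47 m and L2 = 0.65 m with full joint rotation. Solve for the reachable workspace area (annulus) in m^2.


r_max = L1 + L2 = 1.1200, r_min = |L1 - L2| = 0.1800
A = pi*(r_max^2 - r_min^2) = pi*(1.2544 - 0.0324) = 3.8390

3.8390 m^2


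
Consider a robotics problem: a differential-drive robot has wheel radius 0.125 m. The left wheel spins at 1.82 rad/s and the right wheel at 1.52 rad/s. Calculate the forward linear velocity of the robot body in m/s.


v = r*(wR + wL)/2 = 0.125*(1.52 + 1.82)/2 = 0.2087

0.2087 m/s


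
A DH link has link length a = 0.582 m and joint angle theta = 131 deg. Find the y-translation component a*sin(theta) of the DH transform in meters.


a*sin(theta) = 0.582*sin(131 deg) = 0.4392

0.4392 m


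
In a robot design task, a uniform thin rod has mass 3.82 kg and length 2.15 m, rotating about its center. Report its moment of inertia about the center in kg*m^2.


I = (1/12)*m*L^2 = (1/12)*3.82*2.15^2 = 1.4715

1.4715 kg*m^2


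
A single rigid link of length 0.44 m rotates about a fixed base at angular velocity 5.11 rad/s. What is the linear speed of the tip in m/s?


v = L*omega = 0.44 * 5.11 = 2.2484

2.2484 m/s


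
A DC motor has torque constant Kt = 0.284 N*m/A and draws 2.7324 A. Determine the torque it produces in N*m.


tau = Kt * I = 0.284*2.7324 = 0.7760

0.7760 N*m


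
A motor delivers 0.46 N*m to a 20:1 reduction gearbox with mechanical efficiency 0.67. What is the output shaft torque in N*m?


tau_out = tau_in * N * eta = 0.46 * 20 * 0.67 = 6.1640

6.1640 N*m


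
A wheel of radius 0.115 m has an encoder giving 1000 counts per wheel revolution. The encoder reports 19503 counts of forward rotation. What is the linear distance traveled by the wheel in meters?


revs = 19503/1000 = 19.503000
d = revs * 2*pi*r = 19.503000 * 2*pi*0.115 = 14.0922

14.0922 m


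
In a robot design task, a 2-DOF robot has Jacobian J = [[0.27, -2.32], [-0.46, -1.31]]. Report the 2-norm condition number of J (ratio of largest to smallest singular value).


JJ^T eigenvalues: trace(JJ^T) = 7.3830, det(JJ^T) = det(J)^2 = 2.01895681
s_max^2 = (7.3830 + sqrt(46.43286176))/2 = 7.09858313
s_min^2 = (7.3830 - sqrt(46.43286176))/2 = 0.28441687
kappa = s_max/s_min = sqrt(7.09858313/0.28441687) = 4.9958

4.9958


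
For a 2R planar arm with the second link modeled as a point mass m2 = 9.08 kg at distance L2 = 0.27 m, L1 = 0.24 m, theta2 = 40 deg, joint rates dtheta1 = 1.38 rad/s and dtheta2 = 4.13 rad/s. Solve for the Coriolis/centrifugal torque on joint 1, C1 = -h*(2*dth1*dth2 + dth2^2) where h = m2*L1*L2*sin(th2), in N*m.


h = m2*L1*L2*sin(th2) = 9.08*0.24*0.27*sin(40 deg) = 0.378206
C1 = -h*(2*1.38*4.13 + 4.13^2) = -0.378206*28.4557 = -10.7621

-10.7621 N*m


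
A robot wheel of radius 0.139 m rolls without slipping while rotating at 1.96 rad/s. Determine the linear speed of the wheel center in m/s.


v = omega * r = 1.96 * 0.139 = 0.2724

0.2724 m/s


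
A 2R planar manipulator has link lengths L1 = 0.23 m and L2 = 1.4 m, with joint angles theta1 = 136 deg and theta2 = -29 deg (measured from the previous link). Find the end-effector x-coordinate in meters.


x = L1*cos(th1) + L2*cos(th1+th2) = 0.23*cos(136 deg) + 1.4*cos(107 deg) = -0.5748

-0.5748 m


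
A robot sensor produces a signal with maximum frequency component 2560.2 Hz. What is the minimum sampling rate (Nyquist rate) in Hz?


f_s,min = 2*f_max = 2*2560.2 = 5120.4000

5120.4000 Hz


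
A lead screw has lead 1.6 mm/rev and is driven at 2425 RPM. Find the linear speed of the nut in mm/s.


v = lead * (RPM/60) = 1.6*2425/60 = 64.6667

64.6667 mm/s


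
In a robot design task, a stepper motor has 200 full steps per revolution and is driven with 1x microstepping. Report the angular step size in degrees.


step = 360/(200*1) = 360/200 = 1.8000

1.8000 degrees


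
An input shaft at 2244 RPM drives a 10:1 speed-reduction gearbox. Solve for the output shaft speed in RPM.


omega_out = omega_in / N = 2244 / 10 = 224.4000

224.4000 RPM


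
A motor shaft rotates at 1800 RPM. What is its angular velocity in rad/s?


omega = 1800 * 2*pi/60 = 188.4956

188.4956 rad/s


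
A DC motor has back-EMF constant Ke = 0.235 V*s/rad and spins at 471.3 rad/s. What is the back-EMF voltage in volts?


V_emf = Ke * omega = 0.235*471.3 = 110.7555

110.7555 V


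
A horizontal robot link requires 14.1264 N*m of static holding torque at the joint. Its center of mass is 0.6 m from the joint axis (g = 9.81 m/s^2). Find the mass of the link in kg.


m = tau / (g*L) = 14.1264 / (9.81 * 0.6) = 2.4000

2.4000 kg


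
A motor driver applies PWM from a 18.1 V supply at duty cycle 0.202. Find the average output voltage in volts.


V_avg = V_supply * D = 18.1*0.202 = 3.6562

3.6562 V


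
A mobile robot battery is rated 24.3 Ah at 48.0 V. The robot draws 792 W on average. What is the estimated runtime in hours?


E = 24.3*48.0 = 1166.4000 Wh
t = E/P = 1166.4000/792 = 1.4727

1.4727 hours


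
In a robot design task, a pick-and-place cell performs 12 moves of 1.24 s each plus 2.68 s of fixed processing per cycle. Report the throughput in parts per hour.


T_cycle = 12*1.24 + 2.68 = 17.5600 s
rate = 3600/T = 205.0114

205.0114 parts/hour


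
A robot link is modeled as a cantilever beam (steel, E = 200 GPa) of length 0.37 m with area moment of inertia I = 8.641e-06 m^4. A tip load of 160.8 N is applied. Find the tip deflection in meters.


delta = F*L^3/(3*E*I) = 160.8*0.37^3/(3*2.000e+11*8.641e-06)
      = 8.1450024/5184600 = 1.5710e-06

1.5710e-06 m


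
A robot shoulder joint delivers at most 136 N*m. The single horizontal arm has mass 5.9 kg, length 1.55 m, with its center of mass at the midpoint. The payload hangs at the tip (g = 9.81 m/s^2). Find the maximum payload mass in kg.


tau_arm = m_arm*g*(L/2) = 5.9*9.81*1.55/2 = 44.8562 N*m
tau_payload = tau_max - tau_arm = 136 - 44.8562 = 91.1438
m_payload = tau_payload / (g*L) = 91.1438 / (9.81*1.55) = 5.9941

5.9941 kg


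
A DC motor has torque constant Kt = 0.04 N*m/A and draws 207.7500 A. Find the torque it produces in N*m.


tau = Kt * I = 0.04*207.7500 = 8.3100

8.3100 N*m


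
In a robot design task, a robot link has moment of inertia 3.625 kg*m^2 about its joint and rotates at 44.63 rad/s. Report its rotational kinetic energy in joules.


KE = (1/2)*I*omega^2 = 0.5*3.625*44.63^2 = 3610.2044

3610.2044 J


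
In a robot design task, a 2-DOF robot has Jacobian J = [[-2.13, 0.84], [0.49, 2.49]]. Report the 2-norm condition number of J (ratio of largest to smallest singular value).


JJ^T eigenvalues: trace(JJ^T) = 11.6827, det(JJ^T) = det(J)^2 = 32.66465409
s_max^2 = (11.6827 + sqrt(5.82686293))/2 = 7.04829479
s_min^2 = (11.6827 - sqrt(5.82686293))/2 = 4.63440521
kappa = s_max/s_min = sqrt(7.04829479/4.63440521) = 1.2332

1.2332


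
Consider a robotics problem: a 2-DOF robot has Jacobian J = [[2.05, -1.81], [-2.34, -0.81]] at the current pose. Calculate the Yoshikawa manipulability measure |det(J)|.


det(J) = 2.05*-0.81 - (-1.81)*(-2.34) = -5.8959
|det(J)| = 5.8959

5.8959


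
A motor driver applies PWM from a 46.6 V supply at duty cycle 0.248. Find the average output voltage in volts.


V_avg = V_supply * D = 46.6*0.248 = 11.5568

11.5568 V


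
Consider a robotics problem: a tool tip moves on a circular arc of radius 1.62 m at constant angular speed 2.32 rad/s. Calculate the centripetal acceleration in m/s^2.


a_c = omega^2 * r = 2.32^2 * 1.62 = 8.7195

8.7195 m/s^2


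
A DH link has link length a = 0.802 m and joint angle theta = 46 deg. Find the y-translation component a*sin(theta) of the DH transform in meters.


a*sin(theta) = 0.802*sin(46 deg) = 0.5769

0.5769 m


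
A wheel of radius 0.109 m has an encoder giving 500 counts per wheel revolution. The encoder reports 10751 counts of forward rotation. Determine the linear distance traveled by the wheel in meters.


revs = 10751/500 = 21.502000
d = revs * 2*pi*r = 21.502000 * 2*pi*0.109 = 14.7260

14.7260 m


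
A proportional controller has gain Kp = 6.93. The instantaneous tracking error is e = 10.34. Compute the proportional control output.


u_P = Kp * e = 6.93 * 10.34 = 71.6562

71.6562


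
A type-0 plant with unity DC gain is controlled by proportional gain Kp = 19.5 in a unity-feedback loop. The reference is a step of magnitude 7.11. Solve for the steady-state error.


e_ss = R/(1 + Kp) = 7.11/(1 + 19.5) = 7.11/20.5000 = 0.3468

0.3468


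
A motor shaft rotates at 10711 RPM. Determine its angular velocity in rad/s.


omega = 10711 * 2*pi/60 = 1121.6533

1121.6533 rad/s


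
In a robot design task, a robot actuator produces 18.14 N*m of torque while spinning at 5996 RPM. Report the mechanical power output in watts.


omega = 5996 * 2*pi/60 = 627.899652 rad/s
P = tau * omega = 18.14 * 627.899652 = 11390.0997

11390.0997 W


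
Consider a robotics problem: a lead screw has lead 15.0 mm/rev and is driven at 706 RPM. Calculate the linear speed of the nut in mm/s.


v = lead * (RPM/60) = 15.0*706/60 = 176.5000

176.5000 mm/s


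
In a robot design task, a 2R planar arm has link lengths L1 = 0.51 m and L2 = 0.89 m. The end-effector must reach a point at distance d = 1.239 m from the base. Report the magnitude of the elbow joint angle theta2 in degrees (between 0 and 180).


cos(th2) = (d^2 - L1^2 - L2^2)/(2*L1*L2) = (1.239^2 - 0.51^2 - 0.89^2)/(2*0.51*0.89) = 0.53196850
th2 = acos(0.53196850) = 57.8614 deg

57.8614 degrees


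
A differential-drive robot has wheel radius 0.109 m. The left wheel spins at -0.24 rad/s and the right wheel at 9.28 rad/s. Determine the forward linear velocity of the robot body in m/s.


v = r*(wR + wL)/2 = 0.109*(9.28 + -0.24)/2 = 0.4927

0.4927 m/s


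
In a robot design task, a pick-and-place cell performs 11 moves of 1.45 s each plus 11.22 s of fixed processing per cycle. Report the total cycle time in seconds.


T = 11*1.45 + 11.22 = 27.1700

27.1700 s


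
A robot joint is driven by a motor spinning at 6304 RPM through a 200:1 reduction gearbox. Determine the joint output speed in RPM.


omega_joint = omega_motor / N = 6304 / 200 = 31.5200

31.5200 RPM


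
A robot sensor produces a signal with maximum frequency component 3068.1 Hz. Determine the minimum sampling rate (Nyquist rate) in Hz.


f_s,min = 2*f_max = 2*3068.1 = 6136.2000

6136.2000 Hz


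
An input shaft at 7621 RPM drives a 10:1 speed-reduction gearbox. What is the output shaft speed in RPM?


omega_out = omega_in / N = 7621 / 10 = 762.1000

762.1000 RPM


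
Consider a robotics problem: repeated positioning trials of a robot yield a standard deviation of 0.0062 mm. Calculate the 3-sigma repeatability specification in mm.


repeatability = 3*sigma = 3*0.0062 = 0.0186

0.0186 mm


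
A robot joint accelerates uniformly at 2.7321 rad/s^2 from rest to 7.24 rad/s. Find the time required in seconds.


t = delta_omega / alpha = 7.24 / 2.7321 = 2.6500

2.6500 s


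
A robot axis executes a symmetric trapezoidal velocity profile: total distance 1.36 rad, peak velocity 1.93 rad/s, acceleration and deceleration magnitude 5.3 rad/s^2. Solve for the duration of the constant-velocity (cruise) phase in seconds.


t_acc = v/a = 0.364151 s, d_acc = v^2/(2a) = 0.351406 rad each
d_cruise = 1.36 - 2*0.351406 = 0.657188 rad
t_cruise = d_cruise/v = 0.657188/1.93 = 0.3405

0.3405 s
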